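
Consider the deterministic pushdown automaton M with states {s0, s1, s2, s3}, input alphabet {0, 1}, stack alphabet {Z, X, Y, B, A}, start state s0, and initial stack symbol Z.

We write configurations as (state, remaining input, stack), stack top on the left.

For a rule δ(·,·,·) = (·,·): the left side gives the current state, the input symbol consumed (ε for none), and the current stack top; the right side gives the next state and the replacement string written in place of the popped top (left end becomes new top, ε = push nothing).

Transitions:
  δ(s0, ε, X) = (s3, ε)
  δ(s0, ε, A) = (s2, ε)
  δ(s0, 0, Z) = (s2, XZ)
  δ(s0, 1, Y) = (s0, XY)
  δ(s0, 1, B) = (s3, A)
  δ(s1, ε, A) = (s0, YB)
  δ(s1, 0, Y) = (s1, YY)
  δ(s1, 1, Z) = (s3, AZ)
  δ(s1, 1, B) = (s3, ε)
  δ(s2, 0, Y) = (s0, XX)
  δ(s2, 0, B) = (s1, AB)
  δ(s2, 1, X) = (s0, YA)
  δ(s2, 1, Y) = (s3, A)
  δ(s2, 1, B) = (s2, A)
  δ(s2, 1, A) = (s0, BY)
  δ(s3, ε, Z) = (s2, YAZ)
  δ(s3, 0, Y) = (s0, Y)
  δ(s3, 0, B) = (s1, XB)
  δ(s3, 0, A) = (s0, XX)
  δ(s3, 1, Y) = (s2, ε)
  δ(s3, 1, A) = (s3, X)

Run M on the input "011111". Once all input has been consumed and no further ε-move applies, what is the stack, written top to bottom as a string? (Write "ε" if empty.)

AYZ

(s0, 011111, Z)
  read 0, top Z: go to s2, push XZ → (s2, 11111, XZ)
  read 1, top X: go to s0, push YA → (s0, 1111, YAZ)
  read 1, top Y: go to s0, push XY → (s0, 111, XYAZ)
  ε-move, top X: go to s3, push ε → (s3, 111, YAZ)
  read 1, top Y: go to s2, push ε → (s2, 11, AZ)
  read 1, top A: go to s0, push BY → (s0, 1, BYZ)
  read 1, top B: go to s3, push A → (s3, ε, AYZ)
All input consumed in state s3 with stack AYZ.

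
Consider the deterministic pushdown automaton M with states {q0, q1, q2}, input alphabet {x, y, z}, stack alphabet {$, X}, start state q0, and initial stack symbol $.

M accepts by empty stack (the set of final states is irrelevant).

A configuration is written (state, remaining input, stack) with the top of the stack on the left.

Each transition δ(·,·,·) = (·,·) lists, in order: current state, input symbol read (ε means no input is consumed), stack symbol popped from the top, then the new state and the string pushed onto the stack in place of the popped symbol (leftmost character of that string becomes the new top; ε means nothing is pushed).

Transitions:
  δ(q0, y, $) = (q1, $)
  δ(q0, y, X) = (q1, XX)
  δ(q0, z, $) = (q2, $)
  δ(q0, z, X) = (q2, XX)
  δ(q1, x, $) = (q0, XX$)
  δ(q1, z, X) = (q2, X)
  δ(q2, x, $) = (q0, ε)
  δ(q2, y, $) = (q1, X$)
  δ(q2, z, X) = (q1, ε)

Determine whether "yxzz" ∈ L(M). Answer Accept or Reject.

Reject

(q0, yxzz, $) ⊢ (q1, xzz, $) ⊢ (q0, zz, XX$) ⊢ (q2, z, XXX$) ⊢ (q1, ε, XX$)
All input consumed; stack is XX$, not empty, and no further ε-move applies.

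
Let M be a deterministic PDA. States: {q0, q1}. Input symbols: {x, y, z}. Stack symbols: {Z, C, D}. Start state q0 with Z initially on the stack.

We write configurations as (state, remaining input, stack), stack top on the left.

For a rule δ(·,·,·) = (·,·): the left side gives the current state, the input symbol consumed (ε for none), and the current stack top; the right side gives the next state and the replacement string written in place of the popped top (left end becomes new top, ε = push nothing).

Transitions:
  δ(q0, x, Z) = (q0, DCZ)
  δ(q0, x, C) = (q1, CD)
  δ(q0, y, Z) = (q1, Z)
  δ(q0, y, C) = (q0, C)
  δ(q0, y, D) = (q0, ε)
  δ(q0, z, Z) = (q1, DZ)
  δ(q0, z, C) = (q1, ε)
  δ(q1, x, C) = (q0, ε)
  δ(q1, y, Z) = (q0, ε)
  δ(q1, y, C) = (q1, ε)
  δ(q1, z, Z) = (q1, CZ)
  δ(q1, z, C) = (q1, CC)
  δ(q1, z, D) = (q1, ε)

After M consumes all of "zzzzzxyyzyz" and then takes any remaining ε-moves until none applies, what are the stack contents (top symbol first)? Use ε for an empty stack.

(q0, zzzzzxyyzyz, Z)
  read z, top Z: go to q1, push DZ → (q1, zzzzxyyzyz, DZ)
  read z, top D: go to q1, push ε → (q1, zzzxyyzyz, Z)
  read z, top Z: go to q1, push CZ → (q1, zzxyyzyz, CZ)
  read z, top C: go to q1, push CC → (q1, zxyyzyz, CCZ)
  read z, top C: go to q1, push CC → (q1, xyyzyz, CCCZ)
  read x, top C: go to q0, push ε → (q0, yyzyz, CCZ)
  read y, top C: go to q0, push C → (q0, yzyz, CCZ)
  read y, top C: go to q0, push C → (q0, zyz, CCZ)
  read z, top C: go to q1, push ε → (q1, yz, CZ)
  read y, top C: go to q1, push ε → (q1, z, Z)
  read z, top Z: go to q1, push CZ → (q1, ε, CZ)
All input consumed in state q1 with stack CZ.

CZ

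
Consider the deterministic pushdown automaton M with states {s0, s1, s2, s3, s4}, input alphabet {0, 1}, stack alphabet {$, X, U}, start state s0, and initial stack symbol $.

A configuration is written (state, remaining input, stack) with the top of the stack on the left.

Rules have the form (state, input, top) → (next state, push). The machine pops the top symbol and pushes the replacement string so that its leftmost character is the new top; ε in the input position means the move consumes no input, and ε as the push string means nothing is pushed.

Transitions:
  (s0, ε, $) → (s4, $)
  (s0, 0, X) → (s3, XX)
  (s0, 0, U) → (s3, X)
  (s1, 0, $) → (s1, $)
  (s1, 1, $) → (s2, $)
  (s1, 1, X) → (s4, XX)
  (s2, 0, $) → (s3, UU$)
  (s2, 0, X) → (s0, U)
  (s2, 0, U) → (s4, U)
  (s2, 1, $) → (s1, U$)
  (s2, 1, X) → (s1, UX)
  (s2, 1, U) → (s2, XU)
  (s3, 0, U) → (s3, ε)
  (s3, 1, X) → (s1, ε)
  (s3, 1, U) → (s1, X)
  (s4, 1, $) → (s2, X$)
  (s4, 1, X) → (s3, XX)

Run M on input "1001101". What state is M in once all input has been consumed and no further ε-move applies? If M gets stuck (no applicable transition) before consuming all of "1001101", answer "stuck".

s1

(s0, 1001101, $)
  ε-move, top $: go to s4, push $ → (s4, 1001101, $)
  read 1, top $: go to s2, push X$ → (s2, 001101, X$)
  read 0, top X: go to s0, push U → (s0, 01101, U$)
  read 0, top U: go to s3, push X → (s3, 1101, X$)
  read 1, top X: go to s1, push ε → (s1, 101, $)
  read 1, top $: go to s2, push $ → (s2, 01, $)
  read 0, top $: go to s3, push UU$ → (s3, 1, UU$)
  read 1, top U: go to s1, push X → (s1, ε, XU$)
All input consumed; M is in state s1.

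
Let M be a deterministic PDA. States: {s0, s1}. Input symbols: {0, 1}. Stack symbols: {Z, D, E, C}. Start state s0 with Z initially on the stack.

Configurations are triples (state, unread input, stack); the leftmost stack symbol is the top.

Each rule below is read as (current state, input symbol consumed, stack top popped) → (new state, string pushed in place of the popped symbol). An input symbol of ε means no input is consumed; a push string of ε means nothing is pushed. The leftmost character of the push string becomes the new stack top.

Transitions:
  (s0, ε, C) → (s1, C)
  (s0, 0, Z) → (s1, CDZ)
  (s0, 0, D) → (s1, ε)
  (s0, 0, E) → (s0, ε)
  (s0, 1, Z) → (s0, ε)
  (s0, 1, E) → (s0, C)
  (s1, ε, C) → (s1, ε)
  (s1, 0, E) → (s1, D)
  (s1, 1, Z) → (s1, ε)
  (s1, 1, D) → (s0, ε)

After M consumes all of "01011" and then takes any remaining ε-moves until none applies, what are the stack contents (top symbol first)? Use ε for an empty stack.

(s0, 01011, Z) ⊢ (s1, 1011, CDZ) ⊢ (s1, 1011, DZ) ⊢ (s0, 011, Z) ⊢ (s1, 11, CDZ) ⊢ (s1, 11, DZ) ⊢ (s0, 1, Z) ⊢ (s0, ε, ε)
All input consumed in state s0 with stack ε.

ε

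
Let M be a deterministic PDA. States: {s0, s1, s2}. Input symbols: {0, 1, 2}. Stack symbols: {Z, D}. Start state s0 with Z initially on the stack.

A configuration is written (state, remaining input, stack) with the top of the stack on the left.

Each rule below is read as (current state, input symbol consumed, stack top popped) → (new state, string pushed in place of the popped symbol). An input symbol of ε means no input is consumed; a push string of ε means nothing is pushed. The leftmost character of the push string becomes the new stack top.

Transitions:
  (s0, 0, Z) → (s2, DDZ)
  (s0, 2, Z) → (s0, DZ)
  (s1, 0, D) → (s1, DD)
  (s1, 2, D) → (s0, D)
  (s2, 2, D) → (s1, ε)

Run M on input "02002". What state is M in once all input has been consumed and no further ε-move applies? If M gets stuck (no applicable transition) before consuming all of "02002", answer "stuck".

(s0, 02002, Z)
  read 0, top Z: go to s2, push DDZ → (s2, 2002, DDZ)
  read 2, top D: go to s1, push ε → (s1, 002, DZ)
  read 0, top D: go to s1, push DD → (s1, 02, DDZ)
  read 0, top D: go to s1, push DD → (s1, 2, DDDZ)
  read 2, top D: go to s0, push D → (s0, ε, DDDZ)
All input consumed; M is in state s0.

s0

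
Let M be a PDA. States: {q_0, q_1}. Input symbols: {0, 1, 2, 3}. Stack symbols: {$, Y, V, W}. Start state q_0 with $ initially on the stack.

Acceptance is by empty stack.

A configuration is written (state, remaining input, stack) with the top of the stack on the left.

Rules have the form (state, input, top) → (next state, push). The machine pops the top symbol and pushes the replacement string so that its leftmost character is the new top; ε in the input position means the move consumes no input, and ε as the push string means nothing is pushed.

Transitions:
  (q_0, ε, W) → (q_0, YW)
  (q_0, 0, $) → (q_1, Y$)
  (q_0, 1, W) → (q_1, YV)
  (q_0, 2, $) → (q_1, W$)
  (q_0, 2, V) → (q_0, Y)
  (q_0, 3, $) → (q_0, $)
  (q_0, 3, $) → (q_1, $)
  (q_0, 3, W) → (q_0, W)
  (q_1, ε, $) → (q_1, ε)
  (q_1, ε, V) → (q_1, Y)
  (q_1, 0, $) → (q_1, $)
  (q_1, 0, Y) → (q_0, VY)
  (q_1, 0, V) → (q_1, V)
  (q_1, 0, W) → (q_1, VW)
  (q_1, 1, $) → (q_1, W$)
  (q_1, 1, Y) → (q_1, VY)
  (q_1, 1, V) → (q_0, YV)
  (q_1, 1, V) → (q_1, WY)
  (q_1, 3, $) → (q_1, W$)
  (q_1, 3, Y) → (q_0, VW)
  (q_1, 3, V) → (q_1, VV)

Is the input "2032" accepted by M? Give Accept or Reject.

Reject

No computation consumes all input and empties the stack.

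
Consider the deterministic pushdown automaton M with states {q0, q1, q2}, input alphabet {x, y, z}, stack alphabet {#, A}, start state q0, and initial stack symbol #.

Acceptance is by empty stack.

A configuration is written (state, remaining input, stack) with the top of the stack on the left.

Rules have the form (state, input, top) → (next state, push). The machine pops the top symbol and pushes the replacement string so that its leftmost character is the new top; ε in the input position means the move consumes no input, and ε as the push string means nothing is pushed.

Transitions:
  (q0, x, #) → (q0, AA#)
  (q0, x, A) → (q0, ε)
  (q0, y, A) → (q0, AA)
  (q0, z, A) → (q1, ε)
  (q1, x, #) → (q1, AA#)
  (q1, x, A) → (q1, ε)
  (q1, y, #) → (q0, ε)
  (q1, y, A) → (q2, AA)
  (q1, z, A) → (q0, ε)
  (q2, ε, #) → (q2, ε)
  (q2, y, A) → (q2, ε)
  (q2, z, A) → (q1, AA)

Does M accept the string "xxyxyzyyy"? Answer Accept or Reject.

(q0, xxyxyzyyy, #)
  read x, top #: go to q0, push AA# → (q0, xyxyzyyy, AA#)
  read x, top A: go to q0, push ε → (q0, yxyzyyy, A#)
  read y, top A: go to q0, push AA → (q0, xyzyyy, AA#)
  read x, top A: go to q0, push ε → (q0, yzyyy, A#)
  read y, top A: go to q0, push AA → (q0, zyyy, AA#)
  read z, top A: go to q1, push ε → (q1, yyy, A#)
  read y, top A: go to q2, push AA → (q2, yy, AA#)
  read y, top A: go to q2, push ε → (q2, y, A#)
  read y, top A: go to q2, push ε → (q2, ε, #)
  ε-move, top #: go to q2, push ε → (q2, ε, ε)
All input consumed and the stack is empty.

Accept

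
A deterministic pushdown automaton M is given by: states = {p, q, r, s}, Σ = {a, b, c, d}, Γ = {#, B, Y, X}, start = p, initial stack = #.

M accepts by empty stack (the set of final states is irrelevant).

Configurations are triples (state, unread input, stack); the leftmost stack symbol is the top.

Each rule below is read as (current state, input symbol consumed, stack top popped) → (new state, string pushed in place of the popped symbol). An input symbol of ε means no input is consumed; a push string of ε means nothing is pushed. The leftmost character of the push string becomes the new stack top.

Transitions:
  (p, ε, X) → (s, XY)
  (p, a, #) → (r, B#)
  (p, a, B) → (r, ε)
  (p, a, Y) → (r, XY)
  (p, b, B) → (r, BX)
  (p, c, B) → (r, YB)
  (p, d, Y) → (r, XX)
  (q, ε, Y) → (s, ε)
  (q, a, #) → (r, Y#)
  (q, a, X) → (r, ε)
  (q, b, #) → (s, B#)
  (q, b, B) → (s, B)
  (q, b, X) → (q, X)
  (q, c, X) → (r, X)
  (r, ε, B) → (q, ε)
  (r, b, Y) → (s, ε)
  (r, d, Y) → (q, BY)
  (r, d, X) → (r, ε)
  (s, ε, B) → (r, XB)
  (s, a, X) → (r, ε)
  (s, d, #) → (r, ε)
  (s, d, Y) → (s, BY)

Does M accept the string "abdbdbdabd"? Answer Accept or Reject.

(p, abdbdbdabd, #)
  read a, top #: go to r, push B# → (r, bdbdbdabd, B#)
  ε-move, top B: go to q, push ε → (q, bdbdbdabd, #)
  read b, top #: go to s, push B# → (s, dbdbdabd, B#)
  ε-move, top B: go to r, push XB → (r, dbdbdabd, XB#)
  read d, top X: go to r, push ε → (r, bdbdabd, B#)
  ε-move, top B: go to q, push ε → (q, bdbdabd, #)
  read b, top #: go to s, push B# → (s, dbdabd, B#)
  ε-move, top B: go to r, push XB → (r, dbdabd, XB#)
  read d, top X: go to r, push ε → (r, bdabd, B#)
  ε-move, top B: go to q, push ε → (q, bdabd, #)
  read b, top #: go to s, push B# → (s, dabd, B#)
  ε-move, top B: go to r, push XB → (r, dabd, XB#)
  read d, top X: go to r, push ε → (r, abd, B#)
  ε-move, top B: go to q, push ε → (q, abd, #)
  read a, top #: go to r, push Y# → (r, bd, Y#)
  read b, top Y: go to s, push ε → (s, d, #)
  read d, top #: go to r, push ε → (r, ε, ε)
All input consumed and the stack is empty.

Accept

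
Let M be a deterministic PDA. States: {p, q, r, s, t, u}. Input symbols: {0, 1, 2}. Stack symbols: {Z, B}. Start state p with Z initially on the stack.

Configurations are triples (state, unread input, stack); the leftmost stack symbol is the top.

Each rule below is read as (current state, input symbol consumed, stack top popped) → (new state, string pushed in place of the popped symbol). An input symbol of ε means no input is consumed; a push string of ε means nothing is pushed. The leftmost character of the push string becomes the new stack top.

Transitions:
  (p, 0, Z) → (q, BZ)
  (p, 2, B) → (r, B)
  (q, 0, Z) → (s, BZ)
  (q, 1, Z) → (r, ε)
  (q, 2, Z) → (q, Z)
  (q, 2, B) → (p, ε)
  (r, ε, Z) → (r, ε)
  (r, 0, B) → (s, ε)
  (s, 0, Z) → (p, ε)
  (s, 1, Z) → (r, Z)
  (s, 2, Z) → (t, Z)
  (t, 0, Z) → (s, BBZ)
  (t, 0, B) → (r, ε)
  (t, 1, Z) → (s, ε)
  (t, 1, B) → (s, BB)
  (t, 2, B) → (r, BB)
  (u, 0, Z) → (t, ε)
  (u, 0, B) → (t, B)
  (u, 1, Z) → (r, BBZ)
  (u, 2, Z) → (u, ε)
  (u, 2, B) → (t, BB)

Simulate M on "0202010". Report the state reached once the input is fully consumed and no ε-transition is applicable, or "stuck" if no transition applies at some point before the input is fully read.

stuck

(p, 0202010, Z) ⊢ (q, 202010, BZ) ⊢ (p, 02010, Z) ⊢ (q, 2010, BZ) ⊢ (p, 010, Z) ⊢ (q, 10, BZ)
No transition for (q, 1, top B); M blocks with input 10 remaining.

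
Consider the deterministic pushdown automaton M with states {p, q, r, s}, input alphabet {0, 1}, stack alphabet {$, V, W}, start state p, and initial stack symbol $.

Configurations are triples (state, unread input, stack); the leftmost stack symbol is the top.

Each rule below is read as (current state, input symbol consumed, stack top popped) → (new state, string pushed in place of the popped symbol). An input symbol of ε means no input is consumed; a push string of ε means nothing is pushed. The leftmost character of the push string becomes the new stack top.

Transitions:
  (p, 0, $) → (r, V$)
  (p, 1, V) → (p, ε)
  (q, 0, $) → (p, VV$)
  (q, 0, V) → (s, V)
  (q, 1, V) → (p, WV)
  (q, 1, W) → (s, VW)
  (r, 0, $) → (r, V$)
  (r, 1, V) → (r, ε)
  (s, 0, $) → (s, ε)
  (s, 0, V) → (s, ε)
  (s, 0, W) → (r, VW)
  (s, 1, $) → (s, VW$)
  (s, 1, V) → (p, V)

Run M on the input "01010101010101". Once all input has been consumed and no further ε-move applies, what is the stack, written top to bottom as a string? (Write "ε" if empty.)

(p, 01010101010101, $)
  read 0, top $: go to r, push V$ → (r, 1010101010101, V$)
  read 1, top V: go to r, push ε → (r, 010101010101, $)
  read 0, top $: go to r, push V$ → (r, 10101010101, V$)
  read 1, top V: go to r, push ε → (r, 0101010101, $)
  read 0, top $: go to r, push V$ → (r, 101010101, V$)
  read 1, top V: go to r, push ε → (r, 01010101, $)
  read 0, top $: go to r, push V$ → (r, 1010101, V$)
  read 1, top V: go to r, push ε → (r, 010101, $)
  read 0, top $: go to r, push V$ → (r, 10101, V$)
  read 1, top V: go to r, push ε → (r, 0101, $)
  read 0, top $: go to r, push V$ → (r, 101, V$)
  read 1, top V: go to r, push ε → (r, 01, $)
  read 0, top $: go to r, push V$ → (r, 1, V$)
  read 1, top V: go to r, push ε → (r, ε, $)
All input consumed in state r with stack $.

$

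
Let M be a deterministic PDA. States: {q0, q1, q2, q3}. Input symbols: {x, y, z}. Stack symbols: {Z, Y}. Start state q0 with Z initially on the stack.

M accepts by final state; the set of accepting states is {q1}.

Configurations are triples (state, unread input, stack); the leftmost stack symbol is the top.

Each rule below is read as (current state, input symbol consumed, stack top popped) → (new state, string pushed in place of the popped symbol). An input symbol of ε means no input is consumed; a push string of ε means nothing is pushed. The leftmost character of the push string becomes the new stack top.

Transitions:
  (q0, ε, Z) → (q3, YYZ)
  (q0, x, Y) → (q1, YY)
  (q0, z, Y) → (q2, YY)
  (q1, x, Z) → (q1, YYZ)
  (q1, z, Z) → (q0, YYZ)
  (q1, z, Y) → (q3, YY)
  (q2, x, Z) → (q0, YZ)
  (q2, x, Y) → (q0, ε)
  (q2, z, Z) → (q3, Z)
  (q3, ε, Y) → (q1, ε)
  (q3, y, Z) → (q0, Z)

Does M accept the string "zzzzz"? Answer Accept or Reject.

(q0, zzzzz, Z)
  ε-move, top Z: go to q3, push YYZ → (q3, zzzzz, YYZ)
  ε-move, top Y: go to q1, push ε → (q1, zzzzz, YZ)
  read z, top Y: go to q3, push YY → (q3, zzzz, YYZ)
  ε-move, top Y: go to q1, push ε → (q1, zzzz, YZ)
  read z, top Y: go to q3, push YY → (q3, zzz, YYZ)
  ε-move, top Y: go to q1, push ε → (q1, zzz, YZ)
  read z, top Y: go to q3, push YY → (q3, zz, YYZ)
  ε-move, top Y: go to q1, push ε → (q1, zz, YZ)
  read z, top Y: go to q3, push YY → (q3, z, YYZ)
  ε-move, top Y: go to q1, push ε → (q1, z, YZ)
  read z, top Y: go to q3, push YY → (q3, ε, YYZ)
  ε-move, top Y: go to q1, push ε → (q1, ε, YZ)
All input consumed; state q1 ∈ F.

Accept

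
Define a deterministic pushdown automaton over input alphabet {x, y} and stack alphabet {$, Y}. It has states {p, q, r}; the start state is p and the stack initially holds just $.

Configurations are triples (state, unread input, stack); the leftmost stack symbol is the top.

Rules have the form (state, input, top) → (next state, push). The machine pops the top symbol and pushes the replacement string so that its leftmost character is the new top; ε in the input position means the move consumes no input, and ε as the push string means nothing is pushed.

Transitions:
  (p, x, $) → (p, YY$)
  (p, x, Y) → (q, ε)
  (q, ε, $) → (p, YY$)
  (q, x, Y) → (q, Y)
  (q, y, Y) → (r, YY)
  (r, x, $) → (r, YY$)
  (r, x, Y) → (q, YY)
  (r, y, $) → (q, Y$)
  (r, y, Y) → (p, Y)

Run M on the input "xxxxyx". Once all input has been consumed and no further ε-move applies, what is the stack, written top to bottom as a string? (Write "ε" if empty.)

YYY$

(p, xxxxyx, $)
  read x, top $: go to p, push YY$ → (p, xxxyx, YY$)
  read x, top Y: go to q, push ε → (q, xxyx, Y$)
  read x, top Y: go to q, push Y → (q, xyx, Y$)
  read x, top Y: go to q, push Y → (q, yx, Y$)
  read y, top Y: go to r, push YY → (r, x, YY$)
  read x, top Y: go to q, push YY → (q, ε, YYY$)
All input consumed in state q with stack YYY$.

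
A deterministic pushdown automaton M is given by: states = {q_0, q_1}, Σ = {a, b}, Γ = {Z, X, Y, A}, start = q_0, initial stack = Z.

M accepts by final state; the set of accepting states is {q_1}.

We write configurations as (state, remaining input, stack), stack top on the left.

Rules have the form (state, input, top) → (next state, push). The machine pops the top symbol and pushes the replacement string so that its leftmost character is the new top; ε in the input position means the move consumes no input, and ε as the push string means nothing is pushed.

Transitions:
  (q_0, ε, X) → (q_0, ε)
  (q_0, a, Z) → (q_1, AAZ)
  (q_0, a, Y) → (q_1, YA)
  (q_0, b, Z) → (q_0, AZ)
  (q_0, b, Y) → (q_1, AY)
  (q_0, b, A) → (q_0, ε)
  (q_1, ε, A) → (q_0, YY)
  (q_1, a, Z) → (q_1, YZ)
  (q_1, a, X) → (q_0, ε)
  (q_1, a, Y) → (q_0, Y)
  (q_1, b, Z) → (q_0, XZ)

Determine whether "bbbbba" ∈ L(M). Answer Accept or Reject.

(q_0, bbbbba, Z)
  read b, top Z: go to q_0, push AZ → (q_0, bbbba, AZ)
  read b, top A: go to q_0, push ε → (q_0, bbba, Z)
  read b, top Z: go to q_0, push AZ → (q_0, bba, AZ)
  read b, top A: go to q_0, push ε → (q_0, ba, Z)
  read b, top Z: go to q_0, push AZ → (q_0, a, AZ)
No transition applies at (q_0, a, AZ); input not fully consumed.

Reject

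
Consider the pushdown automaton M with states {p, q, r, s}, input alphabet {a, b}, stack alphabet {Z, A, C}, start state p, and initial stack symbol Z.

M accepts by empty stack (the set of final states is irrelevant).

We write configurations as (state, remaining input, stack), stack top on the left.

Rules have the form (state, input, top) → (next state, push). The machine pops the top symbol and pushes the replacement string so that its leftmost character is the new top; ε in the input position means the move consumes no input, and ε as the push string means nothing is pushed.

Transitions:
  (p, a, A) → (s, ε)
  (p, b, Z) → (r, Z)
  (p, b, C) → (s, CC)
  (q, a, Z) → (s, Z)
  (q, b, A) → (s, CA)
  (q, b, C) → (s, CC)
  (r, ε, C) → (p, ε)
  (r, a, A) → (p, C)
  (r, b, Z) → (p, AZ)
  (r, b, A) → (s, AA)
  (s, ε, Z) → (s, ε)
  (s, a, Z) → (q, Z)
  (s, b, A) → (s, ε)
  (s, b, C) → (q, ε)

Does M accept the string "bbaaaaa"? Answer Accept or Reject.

One accepting computation: (p, bbaaaaa, Z) ⊢ (r, baaaaa, Z) ⊢ (p, aaaaa, AZ) ⊢ (s, aaaa, Z) ⊢ (q, aaa, Z) ⊢ (s, aa, Z) ⊢ (q, a, Z) ⊢ (s, ε, Z) ⊢ (s, ε, ε)
All input consumed and the stack is empty.

Accept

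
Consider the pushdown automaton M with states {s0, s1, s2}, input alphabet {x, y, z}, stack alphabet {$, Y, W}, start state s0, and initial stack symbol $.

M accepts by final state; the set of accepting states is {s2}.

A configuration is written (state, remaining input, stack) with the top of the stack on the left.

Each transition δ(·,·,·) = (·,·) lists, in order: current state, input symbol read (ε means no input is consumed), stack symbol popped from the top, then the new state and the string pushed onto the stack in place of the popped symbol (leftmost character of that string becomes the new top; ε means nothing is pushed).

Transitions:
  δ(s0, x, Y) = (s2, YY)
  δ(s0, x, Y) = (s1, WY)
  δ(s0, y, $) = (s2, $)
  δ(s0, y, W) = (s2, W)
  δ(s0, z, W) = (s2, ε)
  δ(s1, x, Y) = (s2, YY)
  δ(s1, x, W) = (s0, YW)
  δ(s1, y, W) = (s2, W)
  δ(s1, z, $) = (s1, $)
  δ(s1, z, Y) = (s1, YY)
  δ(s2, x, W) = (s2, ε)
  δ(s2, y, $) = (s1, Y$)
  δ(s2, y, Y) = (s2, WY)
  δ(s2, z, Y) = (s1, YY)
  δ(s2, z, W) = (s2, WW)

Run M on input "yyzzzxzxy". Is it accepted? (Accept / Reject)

Accept

One accepting computation: (s0, yyzzzxzxy, $) ⊢ (s2, yzzzxzxy, $) ⊢ (s1, zzzxzxy, Y$) ⊢ (s1, zzxzxy, YY$) ⊢ (s1, zxzxy, YYY$) ⊢ (s1, xzxy, YYYY$) ⊢ (s2, zxy, YYYYY$) ⊢ (s1, xy, YYYYYY$) ⊢ (s2, y, YYYYYYY$) ⊢ (s2, ε, WYYYYYYY$)
All input consumed and state s2 ∈ F.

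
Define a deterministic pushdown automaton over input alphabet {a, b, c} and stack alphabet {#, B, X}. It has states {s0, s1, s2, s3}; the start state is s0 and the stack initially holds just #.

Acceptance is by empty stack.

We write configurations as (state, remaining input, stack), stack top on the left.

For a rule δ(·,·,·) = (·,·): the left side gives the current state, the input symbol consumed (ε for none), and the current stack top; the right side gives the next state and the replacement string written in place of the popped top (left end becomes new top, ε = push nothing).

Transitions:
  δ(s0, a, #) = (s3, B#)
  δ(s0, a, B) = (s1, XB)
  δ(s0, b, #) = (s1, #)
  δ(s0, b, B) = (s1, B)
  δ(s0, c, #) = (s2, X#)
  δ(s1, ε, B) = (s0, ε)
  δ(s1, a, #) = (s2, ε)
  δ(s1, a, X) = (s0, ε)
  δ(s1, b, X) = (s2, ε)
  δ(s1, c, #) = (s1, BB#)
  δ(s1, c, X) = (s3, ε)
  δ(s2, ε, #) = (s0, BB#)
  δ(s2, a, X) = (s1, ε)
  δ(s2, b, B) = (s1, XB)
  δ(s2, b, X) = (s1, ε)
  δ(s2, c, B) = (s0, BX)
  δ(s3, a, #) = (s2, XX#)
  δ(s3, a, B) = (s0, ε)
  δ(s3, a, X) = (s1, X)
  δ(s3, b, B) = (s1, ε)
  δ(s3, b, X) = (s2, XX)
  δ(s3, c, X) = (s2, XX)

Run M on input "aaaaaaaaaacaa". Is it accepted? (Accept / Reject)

Accept

(s0, aaaaaaaaaacaa, #)
  read a, top #: go to s3, push B# → (s3, aaaaaaaaacaa, B#)
  read a, top B: go to s0, push ε → (s0, aaaaaaaacaa, #)
  read a, top #: go to s3, push B# → (s3, aaaaaaacaa, B#)
  read a, top B: go to s0, push ε → (s0, aaaaaacaa, #)
  read a, top #: go to s3, push B# → (s3, aaaaacaa, B#)
  read a, top B: go to s0, push ε → (s0, aaaacaa, #)
  read a, top #: go to s3, push B# → (s3, aaacaa, B#)
  read a, top B: go to s0, push ε → (s0, aacaa, #)
  read a, top #: go to s3, push B# → (s3, acaa, B#)
  read a, top B: go to s0, push ε → (s0, caa, #)
  read c, top #: go to s2, push X# → (s2, aa, X#)
  read a, top X: go to s1, push ε → (s1, a, #)
  read a, top #: go to s2, push ε → (s2, ε, ε)
All input consumed and the stack is empty.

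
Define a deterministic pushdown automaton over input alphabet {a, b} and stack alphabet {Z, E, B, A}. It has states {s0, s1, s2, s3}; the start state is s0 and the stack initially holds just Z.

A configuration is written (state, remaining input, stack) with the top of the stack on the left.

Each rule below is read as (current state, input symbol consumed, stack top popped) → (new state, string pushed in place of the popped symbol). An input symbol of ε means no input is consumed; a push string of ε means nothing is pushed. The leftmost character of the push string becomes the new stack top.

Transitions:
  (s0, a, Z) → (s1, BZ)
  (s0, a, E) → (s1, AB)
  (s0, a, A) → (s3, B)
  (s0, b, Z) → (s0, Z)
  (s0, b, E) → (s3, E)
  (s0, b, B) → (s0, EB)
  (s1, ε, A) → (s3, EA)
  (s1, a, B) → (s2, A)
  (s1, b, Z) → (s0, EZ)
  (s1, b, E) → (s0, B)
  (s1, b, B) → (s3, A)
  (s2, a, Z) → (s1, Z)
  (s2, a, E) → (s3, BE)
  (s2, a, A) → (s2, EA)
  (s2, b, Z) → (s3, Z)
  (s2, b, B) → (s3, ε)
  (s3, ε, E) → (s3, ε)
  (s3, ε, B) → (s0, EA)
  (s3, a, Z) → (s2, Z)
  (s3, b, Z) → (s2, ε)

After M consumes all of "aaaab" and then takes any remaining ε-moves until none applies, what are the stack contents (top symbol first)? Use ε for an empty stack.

(s0, aaaab, Z) ⊢ (s1, aaab, BZ) ⊢ (s2, aab, AZ) ⊢ (s2, ab, EAZ) ⊢ (s3, b, BEAZ) ⊢ (s0, b, EAEAZ) ⊢ (s3, ε, EAEAZ) ⊢ (s3, ε, AEAZ)
All input consumed in state s3 with stack AEAZ.

AEAZ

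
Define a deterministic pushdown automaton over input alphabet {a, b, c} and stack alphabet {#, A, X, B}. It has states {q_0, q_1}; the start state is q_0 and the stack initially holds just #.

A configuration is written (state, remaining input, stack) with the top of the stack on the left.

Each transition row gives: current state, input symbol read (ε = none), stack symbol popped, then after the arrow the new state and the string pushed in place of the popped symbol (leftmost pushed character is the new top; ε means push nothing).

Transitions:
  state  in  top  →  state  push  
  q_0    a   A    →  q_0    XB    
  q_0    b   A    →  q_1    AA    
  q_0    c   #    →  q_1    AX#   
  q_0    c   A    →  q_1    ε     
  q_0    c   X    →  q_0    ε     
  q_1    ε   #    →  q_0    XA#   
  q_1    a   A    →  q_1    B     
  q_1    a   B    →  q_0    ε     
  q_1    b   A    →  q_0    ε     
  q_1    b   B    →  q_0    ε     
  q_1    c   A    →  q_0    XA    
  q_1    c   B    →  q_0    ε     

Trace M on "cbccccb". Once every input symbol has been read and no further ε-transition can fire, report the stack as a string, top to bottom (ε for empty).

AAX#

(q_0, cbccccb, #)
  read c, top #: go to q_1, push AX# → (q_1, bccccb, AX#)
  read b, top A: go to q_0, push ε → (q_0, ccccb, X#)
  read c, top X: go to q_0, push ε → (q_0, cccb, #)
  read c, top #: go to q_1, push AX# → (q_1, ccb, AX#)
  read c, top A: go to q_0, push XA → (q_0, cb, XAX#)
  read c, top X: go to q_0, push ε → (q_0, b, AX#)
  read b, top A: go to q_1, push AA → (q_1, ε, AAX#)
All input consumed in state q_1 with stack AAX#.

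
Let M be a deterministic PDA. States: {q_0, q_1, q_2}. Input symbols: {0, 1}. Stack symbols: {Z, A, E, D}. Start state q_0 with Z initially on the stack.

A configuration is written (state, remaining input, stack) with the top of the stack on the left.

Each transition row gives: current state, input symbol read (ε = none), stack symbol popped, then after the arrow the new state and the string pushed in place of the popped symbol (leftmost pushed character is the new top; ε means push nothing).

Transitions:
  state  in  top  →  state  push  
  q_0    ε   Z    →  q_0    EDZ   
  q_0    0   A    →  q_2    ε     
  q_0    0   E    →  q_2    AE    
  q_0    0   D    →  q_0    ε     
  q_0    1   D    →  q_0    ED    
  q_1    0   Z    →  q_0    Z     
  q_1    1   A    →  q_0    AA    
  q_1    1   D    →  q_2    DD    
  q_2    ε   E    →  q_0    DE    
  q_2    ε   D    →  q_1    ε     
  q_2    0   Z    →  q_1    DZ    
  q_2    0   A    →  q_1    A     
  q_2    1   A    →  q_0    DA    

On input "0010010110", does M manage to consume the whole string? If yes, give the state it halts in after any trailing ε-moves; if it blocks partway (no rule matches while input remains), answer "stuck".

(q_0, 0010010110, Z)
  ε-move, top Z: go to q_0, push EDZ → (q_0, 0010010110, EDZ)
  read 0, top E: go to q_2, push AE → (q_2, 010010110, AEDZ)
  read 0, top A: go to q_1, push A → (q_1, 10010110, AEDZ)
  read 1, top A: go to q_0, push AA → (q_0, 0010110, AAEDZ)
  read 0, top A: go to q_2, push ε → (q_2, 010110, AEDZ)
  read 0, top A: go to q_1, push A → (q_1, 10110, AEDZ)
  read 1, top A: go to q_0, push AA → (q_0, 0110, AAEDZ)
  read 0, top A: go to q_2, push ε → (q_2, 110, AEDZ)
  read 1, top A: go to q_0, push DA → (q_0, 10, DAEDZ)
  read 1, top D: go to q_0, push ED → (q_0, 0, EDAEDZ)
  read 0, top E: go to q_2, push AE → (q_2, ε, AEDAEDZ)
All input consumed; M is in state q_2.

q_2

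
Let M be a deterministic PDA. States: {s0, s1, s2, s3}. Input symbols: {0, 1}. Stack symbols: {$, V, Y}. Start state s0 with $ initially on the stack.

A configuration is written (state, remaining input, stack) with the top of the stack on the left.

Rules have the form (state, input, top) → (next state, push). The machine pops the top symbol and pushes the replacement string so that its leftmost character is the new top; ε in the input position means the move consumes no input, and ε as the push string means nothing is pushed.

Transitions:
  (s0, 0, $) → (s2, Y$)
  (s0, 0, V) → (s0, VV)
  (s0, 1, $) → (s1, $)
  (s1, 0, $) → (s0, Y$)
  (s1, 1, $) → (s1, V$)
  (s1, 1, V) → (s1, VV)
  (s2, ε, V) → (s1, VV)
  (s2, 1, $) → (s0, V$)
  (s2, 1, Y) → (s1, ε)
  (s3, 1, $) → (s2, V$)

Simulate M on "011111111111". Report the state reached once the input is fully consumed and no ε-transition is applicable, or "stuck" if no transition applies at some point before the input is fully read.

s1

(s0, 011111111111, $)
  read 0, top $: go to s2, push Y$ → (s2, 11111111111, Y$)
  read 1, top Y: go to s1, push ε → (s1, 1111111111, $)
  read 1, top $: go to s1, push V$ → (s1, 111111111, V$)
  read 1, top V: go to s1, push VV → (s1, 11111111, VV$)
  read 1, top V: go to s1, push VV → (s1, 1111111, VVV$)
  read 1, top V: go to s1, push VV → (s1, 111111, VVVV$)
  read 1, top V: go to s1, push VV → (s1, 11111, VVVVV$)
  read 1, top V: go to s1, push VV → (s1, 1111, VVVVVV$)
  read 1, top V: go to s1, push VV → (s1, 111, VVVVVVV$)
  read 1, top V: go to s1, push VV → (s1, 11, VVVVVVVV$)
  read 1, top V: go to s1, push VV → (s1, 1, VVVVVVVVV$)
  read 1, top V: go to s1, push VV → (s1, ε, VVVVVVVVVV$)
All input consumed; M is in state s1.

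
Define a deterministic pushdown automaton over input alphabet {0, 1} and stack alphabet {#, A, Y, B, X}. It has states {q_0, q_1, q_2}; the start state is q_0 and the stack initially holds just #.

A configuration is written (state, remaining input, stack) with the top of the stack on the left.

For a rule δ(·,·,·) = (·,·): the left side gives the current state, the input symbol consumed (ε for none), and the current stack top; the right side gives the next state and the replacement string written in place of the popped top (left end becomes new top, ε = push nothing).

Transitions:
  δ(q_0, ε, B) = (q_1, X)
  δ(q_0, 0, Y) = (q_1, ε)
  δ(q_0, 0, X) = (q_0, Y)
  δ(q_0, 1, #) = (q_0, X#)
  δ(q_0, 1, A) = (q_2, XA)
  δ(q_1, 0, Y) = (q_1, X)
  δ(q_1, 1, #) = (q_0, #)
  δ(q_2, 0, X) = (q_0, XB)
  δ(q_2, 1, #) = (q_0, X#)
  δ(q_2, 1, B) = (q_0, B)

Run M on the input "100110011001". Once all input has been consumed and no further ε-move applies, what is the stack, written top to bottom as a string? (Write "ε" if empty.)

#

(q_0, 100110011001, #) ⊢ (q_0, 00110011001, X#) ⊢ (q_0, 0110011001, Y#) ⊢ (q_1, 110011001, #) ⊢ (q_0, 10011001, #) ⊢ (q_0, 0011001, X#) ⊢ (q_0, 011001, Y#) ⊢ (q_1, 11001, #) ⊢ (q_0, 1001, #) ⊢ (q_0, 001, X#) ⊢ (q_0, 01, Y#) ⊢ (q_1, 1, #) ⊢ (q_0, ε, #)
All input consumed in state q_0 with stack #.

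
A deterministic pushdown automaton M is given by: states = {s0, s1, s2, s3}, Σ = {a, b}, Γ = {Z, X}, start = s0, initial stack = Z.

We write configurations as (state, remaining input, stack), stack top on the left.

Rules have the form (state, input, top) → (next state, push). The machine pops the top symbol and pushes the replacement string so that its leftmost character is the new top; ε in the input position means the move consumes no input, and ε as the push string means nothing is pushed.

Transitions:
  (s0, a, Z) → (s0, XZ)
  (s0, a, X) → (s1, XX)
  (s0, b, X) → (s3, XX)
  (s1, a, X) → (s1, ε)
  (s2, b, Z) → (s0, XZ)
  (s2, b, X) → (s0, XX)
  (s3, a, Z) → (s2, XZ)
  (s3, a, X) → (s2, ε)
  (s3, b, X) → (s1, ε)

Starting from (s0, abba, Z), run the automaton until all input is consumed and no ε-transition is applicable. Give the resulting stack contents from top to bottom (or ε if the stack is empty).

Z

(s0, abba, Z)
  read a, top Z: go to s0, push XZ → (s0, bba, XZ)
  read b, top X: go to s3, push XX → (s3, ba, XXZ)
  read b, top X: go to s1, push ε → (s1, a, XZ)
  read a, top X: go to s1, push ε → (s1, ε, Z)
All input consumed in state s1 with stack Z.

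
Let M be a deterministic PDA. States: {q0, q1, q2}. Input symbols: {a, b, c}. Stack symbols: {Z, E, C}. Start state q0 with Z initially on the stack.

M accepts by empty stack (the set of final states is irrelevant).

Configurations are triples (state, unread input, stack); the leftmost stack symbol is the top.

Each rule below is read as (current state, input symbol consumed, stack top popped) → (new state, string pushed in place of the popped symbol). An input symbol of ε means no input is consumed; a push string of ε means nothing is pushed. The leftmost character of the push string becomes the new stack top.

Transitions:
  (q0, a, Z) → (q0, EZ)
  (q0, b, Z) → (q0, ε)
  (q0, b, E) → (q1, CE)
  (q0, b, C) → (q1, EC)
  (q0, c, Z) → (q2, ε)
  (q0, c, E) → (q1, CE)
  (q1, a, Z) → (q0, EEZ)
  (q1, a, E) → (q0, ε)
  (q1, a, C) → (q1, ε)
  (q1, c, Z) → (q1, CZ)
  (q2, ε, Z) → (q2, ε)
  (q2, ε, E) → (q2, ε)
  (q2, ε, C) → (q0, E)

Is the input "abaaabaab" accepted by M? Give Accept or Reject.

Accept

(q0, abaaabaab, Z)
  read a, top Z: go to q0, push EZ → (q0, baaabaab, EZ)
  read b, top E: go to q1, push CE → (q1, aaabaab, CEZ)
  read a, top C: go to q1, push ε → (q1, aabaab, EZ)
  read a, top E: go to q0, push ε → (q0, abaab, Z)
  read a, top Z: go to q0, push EZ → (q0, baab, EZ)
  read b, top E: go to q1, push CE → (q1, aab, CEZ)
  read a, top C: go to q1, push ε → (q1, ab, EZ)
  read a, top E: go to q0, push ε → (q0, b, Z)
  read b, top Z: go to q0, push ε → (q0, ε, ε)
All input consumed and the stack is empty.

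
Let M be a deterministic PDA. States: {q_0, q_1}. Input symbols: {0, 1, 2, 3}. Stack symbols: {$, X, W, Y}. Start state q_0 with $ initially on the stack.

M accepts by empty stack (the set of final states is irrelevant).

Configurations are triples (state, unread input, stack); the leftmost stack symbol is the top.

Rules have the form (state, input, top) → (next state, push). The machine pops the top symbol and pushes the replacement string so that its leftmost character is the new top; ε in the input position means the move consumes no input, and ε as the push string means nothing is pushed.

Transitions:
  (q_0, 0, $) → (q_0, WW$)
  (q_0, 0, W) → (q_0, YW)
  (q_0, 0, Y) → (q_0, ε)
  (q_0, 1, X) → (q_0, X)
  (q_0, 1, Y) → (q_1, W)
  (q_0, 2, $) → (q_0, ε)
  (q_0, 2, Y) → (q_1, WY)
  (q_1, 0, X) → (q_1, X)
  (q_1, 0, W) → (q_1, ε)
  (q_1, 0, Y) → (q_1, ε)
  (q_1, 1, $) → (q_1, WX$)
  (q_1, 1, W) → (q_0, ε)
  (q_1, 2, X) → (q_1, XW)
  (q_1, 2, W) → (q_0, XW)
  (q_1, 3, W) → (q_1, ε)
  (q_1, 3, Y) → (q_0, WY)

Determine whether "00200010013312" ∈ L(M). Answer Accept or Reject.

Accept

(q_0, 00200010013312, $) ⊢ (q_0, 0200010013312, WW$) ⊢ (q_0, 200010013312, YWW$) ⊢ (q_1, 00010013312, WYWW$) ⊢ (q_1, 0010013312, YWW$) ⊢ (q_1, 010013312, WW$) ⊢ (q_1, 10013312, W$) ⊢ (q_0, 0013312, $) ⊢ (q_0, 013312, WW$) ⊢ (q_0, 13312, YWW$) ⊢ (q_1, 3312, WWW$) ⊢ (q_1, 312, WW$) ⊢ (q_1, 12, W$) ⊢ (q_0, 2, $) ⊢ (q_0, ε, ε)
All input consumed and the stack is empty.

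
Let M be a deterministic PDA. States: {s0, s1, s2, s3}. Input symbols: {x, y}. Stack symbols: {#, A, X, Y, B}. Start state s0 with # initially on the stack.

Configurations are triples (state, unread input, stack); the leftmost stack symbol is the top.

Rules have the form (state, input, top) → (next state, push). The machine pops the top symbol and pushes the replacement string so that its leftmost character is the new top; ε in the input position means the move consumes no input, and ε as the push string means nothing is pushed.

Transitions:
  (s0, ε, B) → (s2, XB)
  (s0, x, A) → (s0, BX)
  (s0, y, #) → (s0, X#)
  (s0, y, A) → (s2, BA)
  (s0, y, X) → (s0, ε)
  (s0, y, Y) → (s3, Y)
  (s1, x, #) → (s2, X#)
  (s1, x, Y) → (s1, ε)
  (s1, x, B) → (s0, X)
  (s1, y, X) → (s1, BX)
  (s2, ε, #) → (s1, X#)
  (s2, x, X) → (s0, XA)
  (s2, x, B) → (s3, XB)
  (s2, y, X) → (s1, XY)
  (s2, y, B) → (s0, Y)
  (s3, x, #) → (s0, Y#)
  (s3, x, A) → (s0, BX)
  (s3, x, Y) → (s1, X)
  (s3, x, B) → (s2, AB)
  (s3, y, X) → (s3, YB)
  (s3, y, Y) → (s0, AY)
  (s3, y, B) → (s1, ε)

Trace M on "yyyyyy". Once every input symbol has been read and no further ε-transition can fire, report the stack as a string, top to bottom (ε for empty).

(s0, yyyyyy, #)
  read y, top #: go to s0, push X# → (s0, yyyyy, X#)
  read y, top X: go to s0, push ε → (s0, yyyy, #)
  read y, top #: go to s0, push X# → (s0, yyy, X#)
  read y, top X: go to s0, push ε → (s0, yy, #)
  read y, top #: go to s0, push X# → (s0, y, X#)
  read y, top X: go to s0, push ε → (s0, ε, #)
All input consumed in state s0 with stack #.

#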